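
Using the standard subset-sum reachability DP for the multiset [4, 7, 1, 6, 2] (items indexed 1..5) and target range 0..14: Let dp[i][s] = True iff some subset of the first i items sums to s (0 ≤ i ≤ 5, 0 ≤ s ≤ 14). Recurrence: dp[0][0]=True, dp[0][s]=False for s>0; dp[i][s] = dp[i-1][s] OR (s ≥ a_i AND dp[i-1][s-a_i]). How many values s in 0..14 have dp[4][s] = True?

12

i\s   0   1   2   3   4   5   6   7   8   9  10  11  12  13  14
  0   T   F   F   F   F   F   F   F   F   F   F   F   F   F   F
  1   T   F   F   F   T   F   F   F   F   F   F   F   F   F   F
  2   T   F   F   F   T   F   F   T   F   F   F   T   F   F   F
  3   T   T   F   F   T   T   F   T   T   F   F   T   T   F   F
  4   T   T   F   F   T   T   T   T   T   F   T   T   T   T   T
  5   T   T   T   T   T   T   T   T   T   T   T   T   T   T   T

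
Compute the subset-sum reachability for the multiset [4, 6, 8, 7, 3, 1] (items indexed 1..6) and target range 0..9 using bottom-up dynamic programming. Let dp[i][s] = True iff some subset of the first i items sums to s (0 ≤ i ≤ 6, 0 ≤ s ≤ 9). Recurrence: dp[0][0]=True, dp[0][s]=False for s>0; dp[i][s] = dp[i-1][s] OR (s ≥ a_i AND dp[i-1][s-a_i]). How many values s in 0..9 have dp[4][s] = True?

i\s   0   1   2   3   4   5   6   7   8   9
  0   T   F   F   F   F   F   F   F   F   F
  1   T   F   F   F   T   F   F   F   F   F
  2   T   F   F   F   T   F   T   F   F   F
  3   T   F   F   F   T   F   T   F   T   F
  4   T   F   F   F   T   F   T   T   T   F
  5   T   F   F   T   T   F   T   T   T   T
  6   T   T   F   T   T   T   T   T   T   T

5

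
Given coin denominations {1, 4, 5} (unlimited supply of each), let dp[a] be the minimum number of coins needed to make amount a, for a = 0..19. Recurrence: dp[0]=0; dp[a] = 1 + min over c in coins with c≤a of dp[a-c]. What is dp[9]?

 a  0  1  2  3  4  5  6  7  8  9 10 11 12 13 14 15 16 17 18 19
dp  0  1  2  3  1  1  2  3  2  2  2  3  3  3  3  3  4  4  4  4

2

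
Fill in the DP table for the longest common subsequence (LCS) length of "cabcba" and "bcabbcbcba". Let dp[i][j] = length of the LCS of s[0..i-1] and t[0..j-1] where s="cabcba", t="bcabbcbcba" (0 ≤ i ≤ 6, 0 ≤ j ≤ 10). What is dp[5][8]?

5

   ''  b  c  a  b  b  c  b  c  b  a
''  0  0  0  0  0  0  0  0  0  0  0
 c  0  0  1  1  1  1  1  1  1  1  1
 a  0  0  1  2  2  2  2  2  2  2  2
 b  0  1  1  2  3  3  3  3  3  3  3
 c  0  1  2  2  3  3  4  4  4  4  4
 b  0  1  2  2  3  4  4  5  5  5  5
 a  0  1  2  3  3  4  4  5  5  5  6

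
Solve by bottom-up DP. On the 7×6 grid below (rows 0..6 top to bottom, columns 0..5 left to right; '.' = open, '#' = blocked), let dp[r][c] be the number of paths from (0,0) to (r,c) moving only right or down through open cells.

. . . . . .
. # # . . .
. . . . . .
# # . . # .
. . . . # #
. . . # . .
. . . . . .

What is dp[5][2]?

1

r\c   0   1   2   3   4   5
  0   1   1   1   1   1   1
  1   1   0   0   1   2   3
  2   1   1   1   2   4   7
  3   0   0   1   3   0   7
  4   0   0   1   4   0   0
  5   0   0   1   0   0   0
  6   0   0   1   1   1   1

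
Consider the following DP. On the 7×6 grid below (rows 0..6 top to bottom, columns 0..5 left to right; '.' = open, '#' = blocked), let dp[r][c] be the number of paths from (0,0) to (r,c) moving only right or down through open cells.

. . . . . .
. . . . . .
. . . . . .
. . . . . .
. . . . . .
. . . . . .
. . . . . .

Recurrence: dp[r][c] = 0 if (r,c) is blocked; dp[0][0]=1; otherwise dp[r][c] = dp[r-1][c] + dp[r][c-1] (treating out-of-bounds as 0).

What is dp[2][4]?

r\c   0   1   2   3   4   5
  0   1   1   1   1   1   1
  1   1   2   3   4   5   6
  2   1   3   6  10  15  21
  3   1   4  10  20  35  56
  4   1   5  15  35  70 126
  5   1   6  21  56 126 252
  6   1   7  28  84 210 462

15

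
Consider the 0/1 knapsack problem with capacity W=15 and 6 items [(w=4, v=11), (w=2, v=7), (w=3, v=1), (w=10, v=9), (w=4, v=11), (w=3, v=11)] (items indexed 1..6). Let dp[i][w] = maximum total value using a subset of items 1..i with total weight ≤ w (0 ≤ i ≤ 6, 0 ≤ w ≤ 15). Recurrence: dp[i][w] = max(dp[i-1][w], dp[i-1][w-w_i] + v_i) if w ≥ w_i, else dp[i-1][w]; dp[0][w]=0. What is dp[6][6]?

i\w   0   1   2   3   4   5   6   7   8   9  10  11  12  13  14  15
  0   0   0   0   0   0   0   0   0   0   0   0   0   0   0   0   0
  1   0   0   0   0  11  11  11  11  11  11  11  11  11  11  11  11
  2   0   0   7   7  11  11  18  18  18  18  18  18  18  18  18  18
  3   0   0   7   7  11  11  18  18  18  19  19  19  19  19  19  19
  4   0   0   7   7  11  11  18  18  18  19  19  19  19  19  20  20
  5   0   0   7   7  11  11  18  18  22  22  29  29  29  30  30  30
  6   0   0   7  11  11  18  18  22  22  29  29  33  33  40  40  40

18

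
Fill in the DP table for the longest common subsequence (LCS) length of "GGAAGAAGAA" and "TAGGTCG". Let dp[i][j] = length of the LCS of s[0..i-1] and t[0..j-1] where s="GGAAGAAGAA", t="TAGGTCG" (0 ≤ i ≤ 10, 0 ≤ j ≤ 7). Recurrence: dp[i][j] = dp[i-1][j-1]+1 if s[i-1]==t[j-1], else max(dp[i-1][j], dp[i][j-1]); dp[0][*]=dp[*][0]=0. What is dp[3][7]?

2

   ''  T  A  G  G  T  C  G
''  0  0  0  0  0  0  0  0
 G  0  0  0  1  1  1  1  1
 G  0  0  0  1  2  2  2  2
 A  0  0  1  1  2  2  2  2
 A  0  0  1  1  2  2  2  2
 G  0  0  1  2  2  2  2  3
 A  0  0  1  2  2  2  2  3
 A  0  0  1  2  2  2  2  3
 G  0  0  1  2  3  3  3  3
 A  0  0  1  2  3  3  3  3
 A  0  0  1  2  3  3  3  3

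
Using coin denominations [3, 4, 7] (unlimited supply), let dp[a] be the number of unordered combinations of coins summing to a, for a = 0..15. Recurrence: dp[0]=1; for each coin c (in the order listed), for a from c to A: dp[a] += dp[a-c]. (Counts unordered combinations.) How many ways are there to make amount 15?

3

after  coin     0     1     2     3     4     5     6     7     8     9    10    11    12    13    14    15
          3     1     0     0     1     0     0     1     0     0     1     0     0     1     0     0     1
          4     1     0     0     1     1     0     1     1     1     1     1     1     2     1     1     2
          7     1     0     0     1     1     0     1     2     1     1     2     2     2     2     3     3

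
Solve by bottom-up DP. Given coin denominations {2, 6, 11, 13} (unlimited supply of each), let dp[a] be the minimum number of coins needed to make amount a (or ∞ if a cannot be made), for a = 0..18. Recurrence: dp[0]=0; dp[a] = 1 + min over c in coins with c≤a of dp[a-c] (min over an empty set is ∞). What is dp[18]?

3

 a  0  1  2  3  4  5  6  7  8  9 10 11 12 13 14 15 16 17 18
dp  0  -  1  -  2  -  1  -  2  -  3  1  2  1  3  2  4  2  3
(- denotes ∞ / unreachable)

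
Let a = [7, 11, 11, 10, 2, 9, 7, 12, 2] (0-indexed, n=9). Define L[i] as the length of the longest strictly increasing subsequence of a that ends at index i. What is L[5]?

2

   i    0    1    2    3    4    5    6    7    8
a[i]    7   11   11   10    2    9    7   12    2
L[i]    1    2    2    2    1    2    2    3    1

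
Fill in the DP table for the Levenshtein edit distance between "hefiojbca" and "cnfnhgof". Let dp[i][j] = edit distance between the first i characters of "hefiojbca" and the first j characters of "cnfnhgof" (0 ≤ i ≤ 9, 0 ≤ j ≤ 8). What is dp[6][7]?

6

   ''  c  n  f  n  h  g  o  f
''  0  1  2  3  4  5  6  7  8
 h  1  1  2  3  4  4  5  6  7
 e  2  2  2  3  4  5  5  6  7
 f  3  3  3  2  3  4  5  6  6
 i  4  4  4  3  3  4  5  6  7
 o  5  5  5  4  4  4  5  5  6
 j  6  6  6  5  5  5  5  6  6
 b  7  7  7  6  6  6  6  6  7
 c  8  7  8  7  7  7  7  7  7
 a  9  8  8  8  8  8  8  8  8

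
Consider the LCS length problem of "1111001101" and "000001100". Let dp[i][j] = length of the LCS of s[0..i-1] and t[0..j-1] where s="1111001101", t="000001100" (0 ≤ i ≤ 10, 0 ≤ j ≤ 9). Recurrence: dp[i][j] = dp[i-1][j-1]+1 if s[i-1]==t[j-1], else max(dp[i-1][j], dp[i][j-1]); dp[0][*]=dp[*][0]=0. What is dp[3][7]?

   ''  0  0  0  0  0  1  1  0  0
''  0  0  0  0  0  0  0  0  0  0
 1  0  0  0  0  0  0  1  1  1  1
 1  0  0  0  0  0  0  1  2  2  2
 1  0  0  0  0  0  0  1  2  2  2
 1  0  0  0  0  0  0  1  2  2  2
 0  0  1  1  1  1  1  1  2  3  3
 0  0  1  2  2  2  2  2  2  3  4
 1  0  1  2  2  2  2  3  3  3  4
 1  0  1  2  2  2  2  3  4  4  4
 0  0  1  2  3  3  3  3  4  5  5
 1  0  1  2  3  3  3  4  4  5  5

2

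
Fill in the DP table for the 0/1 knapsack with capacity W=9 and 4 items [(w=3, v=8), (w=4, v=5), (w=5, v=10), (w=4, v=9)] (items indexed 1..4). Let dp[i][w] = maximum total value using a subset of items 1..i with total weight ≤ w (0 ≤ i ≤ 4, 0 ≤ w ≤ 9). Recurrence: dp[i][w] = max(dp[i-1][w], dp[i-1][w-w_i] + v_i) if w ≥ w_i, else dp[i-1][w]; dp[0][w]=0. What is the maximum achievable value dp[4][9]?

i\w   0   1   2   3   4   5   6   7   8   9
  0   0   0   0   0   0   0   0   0   0   0
  1   0   0   0   8   8   8   8   8   8   8
  2   0   0   0   8   8   8   8  13  13  13
  3   0   0   0   8   8  10  10  13  18  18
  4   0   0   0   8   9  10  10  17  18  19

19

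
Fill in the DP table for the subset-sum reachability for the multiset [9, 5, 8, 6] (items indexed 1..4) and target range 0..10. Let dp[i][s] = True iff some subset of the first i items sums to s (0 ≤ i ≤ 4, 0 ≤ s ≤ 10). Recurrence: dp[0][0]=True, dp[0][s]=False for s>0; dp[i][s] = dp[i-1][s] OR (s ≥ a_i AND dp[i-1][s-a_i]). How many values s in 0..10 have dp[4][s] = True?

5

i\s   0   1   2   3   4   5   6   7   8   9  10
  0   T   F   F   F   F   F   F   F   F   F   F
  1   T   F   F   F   F   F   F   F   F   T   F
  2   T   F   F   F   F   T   F   F   F   T   F
  3   T   F   F   F   F   T   F   F   T   T   F
  4   T   F   F   F   F   T   T   F   T   T   F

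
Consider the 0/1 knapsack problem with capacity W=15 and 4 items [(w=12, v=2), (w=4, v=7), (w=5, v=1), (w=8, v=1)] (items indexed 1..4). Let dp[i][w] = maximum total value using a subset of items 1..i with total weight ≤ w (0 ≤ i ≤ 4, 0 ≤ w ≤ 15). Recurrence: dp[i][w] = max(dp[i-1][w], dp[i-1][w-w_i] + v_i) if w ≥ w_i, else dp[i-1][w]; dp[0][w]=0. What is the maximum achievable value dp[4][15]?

i\w   0   1   2   3   4   5   6   7   8   9  10  11  12  13  14  15
  0   0   0   0   0   0   0   0   0   0   0   0   0   0   0   0   0
  1   0   0   0   0   0   0   0   0   0   0   0   0   2   2   2   2
  2   0   0   0   0   7   7   7   7   7   7   7   7   7   7   7   7
  3   0   0   0   0   7   7   7   7   7   8   8   8   8   8   8   8
  4   0   0   0   0   7   7   7   7   7   8   8   8   8   8   8   8

8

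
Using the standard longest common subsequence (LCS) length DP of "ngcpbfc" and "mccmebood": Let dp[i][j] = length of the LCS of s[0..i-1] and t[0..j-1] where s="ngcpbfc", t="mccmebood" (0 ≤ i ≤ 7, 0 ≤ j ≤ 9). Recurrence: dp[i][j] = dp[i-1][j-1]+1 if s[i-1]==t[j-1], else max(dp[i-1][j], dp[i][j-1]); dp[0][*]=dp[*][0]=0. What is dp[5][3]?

1

   ''  m  c  c  m  e  b  o  o  d
''  0  0  0  0  0  0  0  0  0  0
 n  0  0  0  0  0  0  0  0  0  0
 g  0  0  0  0  0  0  0  0  0  0
 c  0  0  1  1  1  1  1  1  1  1
 p  0  0  1  1  1  1  1  1  1  1
 b  0  0  1  1  1  1  2  2  2  2
 f  0  0  1  1  1  1  2  2  2  2
 c  0  0  1  2  2  2  2  2  2  2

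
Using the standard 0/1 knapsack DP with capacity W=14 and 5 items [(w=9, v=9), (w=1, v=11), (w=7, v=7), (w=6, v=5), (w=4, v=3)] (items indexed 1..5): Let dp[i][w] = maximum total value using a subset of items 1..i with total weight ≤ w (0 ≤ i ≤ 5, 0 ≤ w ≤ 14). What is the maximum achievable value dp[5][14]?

i\w   0   1   2   3   4   5   6   7   8   9  10  11  12  13  14
  0   0   0   0   0   0   0   0   0   0   0   0   0   0   0   0
  1   0   0   0   0   0   0   0   0   0   9   9   9   9   9   9
  2   0  11  11  11  11  11  11  11  11  11  20  20  20  20  20
  3   0  11  11  11  11  11  11  11  18  18  20  20  20  20  20
  4   0  11  11  11  11  11  11  16  18  18  20  20  20  20  23
  5   0  11  11  11  11  14  14  16  18  18  20  20  21  21  23

23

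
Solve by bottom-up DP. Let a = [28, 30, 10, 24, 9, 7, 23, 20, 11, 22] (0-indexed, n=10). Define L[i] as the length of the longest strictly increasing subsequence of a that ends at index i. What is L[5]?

1

   i    0    1    2    3    4    5    6    7    8    9
a[i]   28   30   10   24    9    7   23   20   11   22
L[i]    1    2    1    2    1    1    2    2    2    3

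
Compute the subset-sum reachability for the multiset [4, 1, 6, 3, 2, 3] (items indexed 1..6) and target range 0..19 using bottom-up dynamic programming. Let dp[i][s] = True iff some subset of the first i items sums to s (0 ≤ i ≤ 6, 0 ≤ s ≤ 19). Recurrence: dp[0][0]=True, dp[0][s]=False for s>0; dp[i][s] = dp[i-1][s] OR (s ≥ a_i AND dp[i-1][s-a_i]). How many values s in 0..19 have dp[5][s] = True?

17

i\s   0   1   2   3   4   5   6   7   8   9  10  11  12  13  14  15  16  17  18  19
  0   T   F   F   F   F   F   F   F   F   F   F   F   F   F   F   F   F   F   F   F
  1   T   F   F   F   T   F   F   F   F   F   F   F   F   F   F   F   F   F   F   F
  2   T   T   F   F   T   T   F   F   F   F   F   F   F   F   F   F   F   F   F   F
  3   T   T   F   F   T   T   T   T   F   F   T   T   F   F   F   F   F   F   F   F
  4   T   T   F   T   T   T   T   T   T   T   T   T   F   T   T   F   F   F   F   F
  5   T   T   T   T   T   T   T   T   T   T   T   T   T   T   T   T   T   F   F   F
  6   T   T   T   T   T   T   T   T   T   T   T   T   T   T   T   T   T   T   T   T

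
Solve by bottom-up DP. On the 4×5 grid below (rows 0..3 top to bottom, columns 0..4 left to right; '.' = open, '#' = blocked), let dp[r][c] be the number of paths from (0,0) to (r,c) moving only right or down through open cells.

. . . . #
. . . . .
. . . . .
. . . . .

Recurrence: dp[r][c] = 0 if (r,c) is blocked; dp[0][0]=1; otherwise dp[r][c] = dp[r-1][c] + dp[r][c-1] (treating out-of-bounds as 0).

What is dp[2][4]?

14

r\c   0   1   2   3   4
  0   1   1   1   1   0
  1   1   2   3   4   4
  2   1   3   6  10  14
  3   1   4  10  20  34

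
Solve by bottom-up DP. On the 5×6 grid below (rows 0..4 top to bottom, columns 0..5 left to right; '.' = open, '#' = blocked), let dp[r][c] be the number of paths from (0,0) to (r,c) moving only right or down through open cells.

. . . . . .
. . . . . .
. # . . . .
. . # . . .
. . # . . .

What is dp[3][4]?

r\c   0   1   2   3   4   5
  0   1   1   1   1   1   1
  1   1   2   3   4   5   6
  2   1   0   3   7  12  18
  3   1   1   0   7  19  37
  4   1   2   0   7  26  63

19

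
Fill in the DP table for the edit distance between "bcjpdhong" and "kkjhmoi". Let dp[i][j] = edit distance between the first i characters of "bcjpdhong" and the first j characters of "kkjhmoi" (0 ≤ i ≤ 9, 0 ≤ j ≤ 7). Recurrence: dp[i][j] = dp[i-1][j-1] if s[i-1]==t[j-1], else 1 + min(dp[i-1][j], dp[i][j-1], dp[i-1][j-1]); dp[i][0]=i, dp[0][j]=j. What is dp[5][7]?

6

   ''  k  k  j  h  m  o  i
''  0  1  2  3  4  5  6  7
 b  1  1  2  3  4  5  6  7
 c  2  2  2  3  4  5  6  7
 j  3  3  3  2  3  4  5  6
 p  4  4  4  3  3  4  5  6
 d  5  5  5  4  4  4  5  6
 h  6  6  6  5  4  5  5  6
 o  7  7  7  6  5  5  5  6
 n  8  8  8  7  6  6  6  6
 g  9  9  9  8  7  7  7  7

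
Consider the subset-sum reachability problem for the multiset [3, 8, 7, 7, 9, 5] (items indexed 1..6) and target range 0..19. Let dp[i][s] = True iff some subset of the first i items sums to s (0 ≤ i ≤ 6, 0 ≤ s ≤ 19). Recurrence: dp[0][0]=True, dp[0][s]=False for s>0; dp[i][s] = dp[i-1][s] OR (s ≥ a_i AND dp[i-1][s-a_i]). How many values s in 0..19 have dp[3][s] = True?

i\s   0   1   2   3   4   5   6   7   8   9  10  11  12  13  14  15  16  17  18  19
  0   T   F   F   F   F   F   F   F   F   F   F   F   F   F   F   F   F   F   F   F
  1   T   F   F   T   F   F   F   F   F   F   F   F   F   F   F   F   F   F   F   F
  2   T   F   F   T   F   F   F   F   T   F   F   T   F   F   F   F   F   F   F   F
  3   T   F   F   T   F   F   F   T   T   F   T   T   F   F   F   T   F   F   T   F
  4   T   F   F   T   F   F   F   T   T   F   T   T   F   F   T   T   F   T   T   F
  5   T   F   F   T   F   F   F   T   T   T   T   T   T   F   T   T   T   T   T   T
  6   T   F   F   T   F   T   F   T   T   T   T   T   T   T   T   T   T   T   T   T

8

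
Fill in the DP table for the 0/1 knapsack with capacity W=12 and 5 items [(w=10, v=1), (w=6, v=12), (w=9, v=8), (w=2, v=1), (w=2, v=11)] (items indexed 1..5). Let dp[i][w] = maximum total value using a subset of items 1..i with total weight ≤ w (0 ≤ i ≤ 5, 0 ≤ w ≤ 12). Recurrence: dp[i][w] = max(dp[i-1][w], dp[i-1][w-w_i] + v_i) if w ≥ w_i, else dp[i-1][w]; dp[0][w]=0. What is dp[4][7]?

12

i\w   0   1   2   3   4   5   6   7   8   9  10  11  12
  0   0   0   0   0   0   0   0   0   0   0   0   0   0
  1   0   0   0   0   0   0   0   0   0   0   1   1   1
  2   0   0   0   0   0   0  12  12  12  12  12  12  12
  3   0   0   0   0   0   0  12  12  12  12  12  12  12
  4   0   0   1   1   1   1  12  12  13  13  13  13  13
  5   0   0  11  11  12  12  12  12  23  23  24  24  24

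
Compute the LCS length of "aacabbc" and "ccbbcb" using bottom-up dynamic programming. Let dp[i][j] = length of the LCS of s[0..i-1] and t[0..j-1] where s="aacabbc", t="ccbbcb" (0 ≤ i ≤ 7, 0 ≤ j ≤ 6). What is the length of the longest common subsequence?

4

   ''  c  c  b  b  c  b
''  0  0  0  0  0  0  0
 a  0  0  0  0  0  0  0
 a  0  0  0  0  0  0  0
 c  0  1  1  1  1  1  1
 a  0  1  1  1  1  1  1
 b  0  1  1  2  2  2  2
 b  0  1  1  2  3  3  3
 c  0  1  2  2  3  4  4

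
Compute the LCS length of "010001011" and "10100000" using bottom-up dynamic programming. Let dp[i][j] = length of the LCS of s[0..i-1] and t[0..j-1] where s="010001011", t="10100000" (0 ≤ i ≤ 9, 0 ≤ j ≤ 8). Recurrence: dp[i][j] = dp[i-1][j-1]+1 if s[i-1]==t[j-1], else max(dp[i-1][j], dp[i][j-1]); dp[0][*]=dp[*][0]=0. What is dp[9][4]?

   ''  1  0  1  0  0  0  0  0
''  0  0  0  0  0  0  0  0  0
 0  0  0  1  1  1  1  1  1  1
 1  0  1  1  2  2  2  2  2  2
 0  0  1  2  2  3  3  3  3  3
 0  0  1  2  2  3  4  4  4  4
 0  0  1  2  2  3  4  5  5  5
 1  0  1  2  3  3  4  5  5  5
 0  0  1  2  3  4  4  5  6  6
 1  0  1  2  3  4  4  5  6  6
 1  0  1  2  3  4  4  5  6  6

4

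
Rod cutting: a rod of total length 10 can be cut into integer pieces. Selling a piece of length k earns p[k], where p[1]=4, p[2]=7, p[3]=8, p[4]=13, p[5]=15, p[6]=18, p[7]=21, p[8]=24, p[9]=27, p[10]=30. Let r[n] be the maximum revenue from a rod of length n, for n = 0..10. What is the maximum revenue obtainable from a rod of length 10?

40

   n    0    1    2    3    4    5    6    7    8    9   10
r[n]    0    4    8   12   16   20   24   28   32   36   40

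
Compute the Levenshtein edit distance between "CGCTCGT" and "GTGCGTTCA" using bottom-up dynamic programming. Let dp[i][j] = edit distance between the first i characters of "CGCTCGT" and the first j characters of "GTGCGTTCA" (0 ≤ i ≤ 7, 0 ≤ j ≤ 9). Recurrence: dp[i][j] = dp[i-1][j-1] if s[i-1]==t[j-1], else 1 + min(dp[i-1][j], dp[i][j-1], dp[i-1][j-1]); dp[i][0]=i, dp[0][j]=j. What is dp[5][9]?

   ''  G  T  G  C  G  T  T  C  A
''  0  1  2  3  4  5  6  7  8  9
 C  1  1  2  3  3  4  5  6  7  8
 G  2  1  2  2  3  3  4  5  6  7
 C  3  2  2  3  2  3  4  5  5  6
 T  4  3  2  3  3  3  3  4  5  6
 C  5  4  3  3  3  4  4  4  4  5
 G  6  5  4  3  4  3  4  5  5  5
 T  7  6  5  4  4  4  3  4  5  6

5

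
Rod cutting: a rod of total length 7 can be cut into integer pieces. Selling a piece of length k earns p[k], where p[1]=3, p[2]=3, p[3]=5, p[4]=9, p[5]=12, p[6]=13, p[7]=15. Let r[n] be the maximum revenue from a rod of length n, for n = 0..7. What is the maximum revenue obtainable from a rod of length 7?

   n    0    1    2    3    4    5    6    7
r[n]    0    3    6    9   12   15   18   21

21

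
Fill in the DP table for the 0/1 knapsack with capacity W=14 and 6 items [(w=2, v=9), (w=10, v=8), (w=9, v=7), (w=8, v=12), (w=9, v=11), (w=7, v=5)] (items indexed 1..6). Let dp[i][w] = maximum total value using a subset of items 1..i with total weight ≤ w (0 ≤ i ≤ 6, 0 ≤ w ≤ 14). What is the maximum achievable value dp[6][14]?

21

i\w   0   1   2   3   4   5   6   7   8   9  10  11  12  13  14
  0   0   0   0   0   0   0   0   0   0   0   0   0   0   0   0
  1   0   0   9   9   9   9   9   9   9   9   9   9   9   9   9
  2   0   0   9   9   9   9   9   9   9   9   9   9  17  17  17
  3   0   0   9   9   9   9   9   9   9   9   9  16  17  17  17
  4   0   0   9   9   9   9   9   9  12  12  21  21  21  21  21
  5   0   0   9   9   9   9   9   9  12  12  21  21  21  21  21
  6   0   0   9   9   9   9   9   9  12  14  21  21  21  21  21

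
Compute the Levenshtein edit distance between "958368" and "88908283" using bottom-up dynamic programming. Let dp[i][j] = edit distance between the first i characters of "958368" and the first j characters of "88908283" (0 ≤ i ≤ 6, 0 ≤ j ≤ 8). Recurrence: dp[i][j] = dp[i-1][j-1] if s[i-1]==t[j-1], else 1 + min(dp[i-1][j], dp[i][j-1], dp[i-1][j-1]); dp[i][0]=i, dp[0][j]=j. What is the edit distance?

6

   ''  8  8  9  0  8  2  8  3
''  0  1  2  3  4  5  6  7  8
 9  1  1  2  2  3  4  5  6  7
 5  2  2  2  3  3  4  5  6  7
 8  3  2  2  3  4  3  4  5  6
 3  4  3  3  3  4  4  4  5  5
 6  5  4  4  4  4  5  5  5  6
 8  6  5  4  5  5  4  5  5  6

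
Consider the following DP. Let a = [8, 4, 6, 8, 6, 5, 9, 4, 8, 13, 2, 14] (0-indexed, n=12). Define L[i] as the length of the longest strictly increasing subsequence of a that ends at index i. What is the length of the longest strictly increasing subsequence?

   i    0    1    2    3    4    5    6    7    8    9   10   11
a[i]    8    4    6    8    6    5    9    4    8   13    2   14
L[i]    1    1    2    3    2    2    4    1    3    5    1    6

6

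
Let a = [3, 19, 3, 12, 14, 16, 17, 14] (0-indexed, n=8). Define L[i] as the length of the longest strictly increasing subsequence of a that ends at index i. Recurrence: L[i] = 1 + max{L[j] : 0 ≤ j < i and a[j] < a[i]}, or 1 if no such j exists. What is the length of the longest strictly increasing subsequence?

   i    0    1    2    3    4    5    6    7
a[i]    3   19    3   12   14   16   17   14
L[i]    1    2    1    2    3    4    5    3

5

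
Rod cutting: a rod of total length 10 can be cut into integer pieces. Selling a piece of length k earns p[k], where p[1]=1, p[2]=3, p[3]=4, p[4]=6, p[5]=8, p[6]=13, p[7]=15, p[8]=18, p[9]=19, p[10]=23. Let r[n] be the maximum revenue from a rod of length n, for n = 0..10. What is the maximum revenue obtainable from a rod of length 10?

   n    0    1    2    3    4    5    6    7    8    9   10
r[n]    0    1    3    4    6    8   13   15   18   19   23

23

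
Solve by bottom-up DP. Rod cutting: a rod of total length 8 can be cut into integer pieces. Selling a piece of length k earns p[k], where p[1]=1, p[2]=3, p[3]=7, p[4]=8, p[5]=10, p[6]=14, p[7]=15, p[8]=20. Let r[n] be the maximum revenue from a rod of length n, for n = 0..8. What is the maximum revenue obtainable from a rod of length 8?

   n    0    1    2    3    4    5    6    7    8
r[n]    0    1    3    7    8   10   14   15   20

20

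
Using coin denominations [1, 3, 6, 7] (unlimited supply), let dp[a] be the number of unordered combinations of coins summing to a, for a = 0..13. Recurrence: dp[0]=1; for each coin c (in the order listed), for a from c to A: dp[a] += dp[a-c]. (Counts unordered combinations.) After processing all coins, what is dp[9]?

7

after  coin     0     1     2     3     4     5     6     7     8     9    10    11    12    13
          1     1     1     1     1     1     1     1     1     1     1     1     1     1     1
          3     1     1     1     2     2     2     3     3     3     4     4     4     5     5
          6     1     1     1     2     2     2     4     4     4     6     6     6     9     9
          7     1     1     1     2     2     2     4     5     5     7     8     8    11    13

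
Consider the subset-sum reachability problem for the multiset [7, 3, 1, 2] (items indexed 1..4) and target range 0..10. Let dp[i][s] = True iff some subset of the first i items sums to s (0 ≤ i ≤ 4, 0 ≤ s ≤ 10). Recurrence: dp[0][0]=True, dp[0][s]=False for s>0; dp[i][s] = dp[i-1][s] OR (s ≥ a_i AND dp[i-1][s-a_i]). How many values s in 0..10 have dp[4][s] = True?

i\s   0   1   2   3   4   5   6   7   8   9  10
  0   T   F   F   F   F   F   F   F   F   F   F
  1   T   F   F   F   F   F   F   T   F   F   F
  2   T   F   F   T   F   F   F   T   F   F   T
  3   T   T   F   T   T   F   F   T   T   F   T
  4   T   T   T   T   T   T   T   T   T   T   T

11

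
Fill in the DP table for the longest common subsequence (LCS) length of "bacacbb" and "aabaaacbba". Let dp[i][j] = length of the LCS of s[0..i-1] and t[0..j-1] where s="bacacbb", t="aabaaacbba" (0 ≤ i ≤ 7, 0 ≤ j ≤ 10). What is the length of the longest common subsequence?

   ''  a  a  b  a  a  a  c  b  b  a
''  0  0  0  0  0  0  0  0  0  0  0
 b  0  0  0  1  1  1  1  1  1  1  1
 a  0  1  1  1  2  2  2  2  2  2  2
 c  0  1  1  1  2  2  2  3  3  3  3
 a  0  1  2  2  2  3  3  3  3  3  4
 c  0  1  2  2  2  3  3  4  4  4  4
 b  0  1  2  3  3  3  3  4  5  5  5
 b  0  1  2  3  3  3  3  4  5  6  6

6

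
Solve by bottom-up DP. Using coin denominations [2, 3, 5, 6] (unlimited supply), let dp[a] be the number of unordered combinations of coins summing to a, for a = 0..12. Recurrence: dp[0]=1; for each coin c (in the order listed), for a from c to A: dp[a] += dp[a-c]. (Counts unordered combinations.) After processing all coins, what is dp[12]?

8

after  coin     0     1     2     3     4     5     6     7     8     9    10    11    12
          2     1     0     1     0     1     0     1     0     1     0     1     0     1
          3     1     0     1     1     1     1     2     1     2     2     2     2     3
          5     1     0     1     1     1     2     2     2     3     3     4     4     5
          6     1     0     1     1     1     2     3     2     4     4     5     6     8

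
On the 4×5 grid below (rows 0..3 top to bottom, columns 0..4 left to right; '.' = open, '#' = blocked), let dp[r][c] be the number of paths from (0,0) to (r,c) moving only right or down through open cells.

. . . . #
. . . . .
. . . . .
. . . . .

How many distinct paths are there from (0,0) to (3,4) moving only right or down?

r\c   0   1   2   3   4
  0   1   1   1   1   0
  1   1   2   3   4   4
  2   1   3   6  10  14
  3   1   4  10  20  34

34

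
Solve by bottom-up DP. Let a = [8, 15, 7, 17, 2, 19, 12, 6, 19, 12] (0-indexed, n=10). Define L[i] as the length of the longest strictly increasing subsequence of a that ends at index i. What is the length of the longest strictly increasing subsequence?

   i    0    1    2    3    4    5    6    7    8    9
a[i]    8   15    7   17    2   19   12    6   19   12
L[i]    1    2    1    3    1    4    2    2    4    3

4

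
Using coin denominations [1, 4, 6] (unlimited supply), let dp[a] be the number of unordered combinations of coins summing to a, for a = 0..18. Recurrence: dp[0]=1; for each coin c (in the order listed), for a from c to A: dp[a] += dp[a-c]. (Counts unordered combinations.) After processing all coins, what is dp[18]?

12

after  coin     0     1     2     3     4     5     6     7     8     9    10    11    12    13    14    15    16    17    18
          1     1     1     1     1     1     1     1     1     1     1     1     1     1     1     1     1     1     1     1
          4     1     1     1     1     2     2     2     2     3     3     3     3     4     4     4     4     5     5     5
          6     1     1     1     1     2     2     3     3     4     4     5     5     7     7     8     8    10    10    12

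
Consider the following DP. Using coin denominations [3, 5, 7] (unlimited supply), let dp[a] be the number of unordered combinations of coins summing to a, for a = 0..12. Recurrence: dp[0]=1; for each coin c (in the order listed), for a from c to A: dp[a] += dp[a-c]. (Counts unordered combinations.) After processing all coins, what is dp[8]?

1

after  coin     0     1     2     3     4     5     6     7     8     9    10    11    12
          3     1     0     0     1     0     0     1     0     0     1     0     0     1
          5     1     0     0     1     0     1     1     0     1     1     1     1     1
          7     1     0     0     1     0     1     1     1     1     1     2     1     2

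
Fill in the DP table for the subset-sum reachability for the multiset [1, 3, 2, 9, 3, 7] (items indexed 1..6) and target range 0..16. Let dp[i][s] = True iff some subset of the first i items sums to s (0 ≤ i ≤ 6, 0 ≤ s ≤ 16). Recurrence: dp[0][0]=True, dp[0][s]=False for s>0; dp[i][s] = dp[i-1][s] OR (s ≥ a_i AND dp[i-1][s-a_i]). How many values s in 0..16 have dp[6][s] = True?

17

i\s   0   1   2   3   4   5   6   7   8   9  10  11  12  13  14  15  16
  0   T   F   F   F   F   F   F   F   F   F   F   F   F   F   F   F   F
  1   T   T   F   F   F   F   F   F   F   F   F   F   F   F   F   F   F
  2   T   T   F   T   T   F   F   F   F   F   F   F   F   F   F   F   F
  3   T   T   T   T   T   T   T   F   F   F   F   F   F   F   F   F   F
  4   T   T   T   T   T   T   T   F   F   T   T   T   T   T   T   T   F
  5   T   T   T   T   T   T   T   T   T   T   T   T   T   T   T   T   T
  6   T   T   T   T   T   T   T   T   T   T   T   T   T   T   T   T   T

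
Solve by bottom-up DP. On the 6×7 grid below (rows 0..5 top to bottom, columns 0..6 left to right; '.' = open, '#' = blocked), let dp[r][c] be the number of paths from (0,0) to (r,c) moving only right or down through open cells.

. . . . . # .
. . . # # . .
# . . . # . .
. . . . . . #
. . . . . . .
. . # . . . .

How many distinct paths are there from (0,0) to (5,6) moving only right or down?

r\c   0   1   2   3   4   5   6
  0   1   1   1   1   1   0   0
  1   1   2   3   0   0   0   0
  2   0   2   5   5   0   0   0
  3   0   2   7  12  12  12   0
  4   0   2   9  21  33  45  45
  5   0   2   0  21  54  99 144

144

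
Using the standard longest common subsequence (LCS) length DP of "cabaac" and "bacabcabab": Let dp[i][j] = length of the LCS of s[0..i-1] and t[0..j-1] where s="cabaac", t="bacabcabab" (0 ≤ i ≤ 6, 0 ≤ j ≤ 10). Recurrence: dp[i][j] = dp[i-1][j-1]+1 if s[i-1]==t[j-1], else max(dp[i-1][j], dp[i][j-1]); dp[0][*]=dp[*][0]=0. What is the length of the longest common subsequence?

5

   ''  b  a  c  a  b  c  a  b  a  b
''  0  0  0  0  0  0  0  0  0  0  0
 c  0  0  0  1  1  1  1  1  1  1  1
 a  0  0  1  1  2  2  2  2  2  2  2
 b  0  1  1  1  2  3  3  3  3  3  3
 a  0  1  2  2  2  3  3  4  4  4  4
 a  0  1  2  2  3  3  3  4  4  5  5
 c  0  1  2  3  3  3  4  4  4  5  5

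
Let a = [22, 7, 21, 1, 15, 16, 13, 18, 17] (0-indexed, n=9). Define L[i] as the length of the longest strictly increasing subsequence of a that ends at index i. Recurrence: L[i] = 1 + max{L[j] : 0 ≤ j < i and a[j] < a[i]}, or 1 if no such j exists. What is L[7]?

4

   i    0    1    2    3    4    5    6    7    8
a[i]   22    7   21    1   15   16   13   18   17
L[i]    1    1    2    1    2    3    2    4    4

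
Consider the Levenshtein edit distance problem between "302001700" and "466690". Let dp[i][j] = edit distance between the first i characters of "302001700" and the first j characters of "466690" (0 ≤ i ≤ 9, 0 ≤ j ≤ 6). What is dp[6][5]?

   ''  4  6  6  6  9  0
''  0  1  2  3  4  5  6
 3  1  1  2  3  4  5  6
 0  2  2  2  3  4  5  5
 2  3  3  3  3  4  5  6
 0  4  4  4  4  4  5  5
 0  5  5  5  5  5  5  5
 1  6  6  6  6  6  6  6
 7  7  7  7  7  7  7  7
 0  8  8  8  8  8  8  7
 0  9  9  9  9  9  9  8

6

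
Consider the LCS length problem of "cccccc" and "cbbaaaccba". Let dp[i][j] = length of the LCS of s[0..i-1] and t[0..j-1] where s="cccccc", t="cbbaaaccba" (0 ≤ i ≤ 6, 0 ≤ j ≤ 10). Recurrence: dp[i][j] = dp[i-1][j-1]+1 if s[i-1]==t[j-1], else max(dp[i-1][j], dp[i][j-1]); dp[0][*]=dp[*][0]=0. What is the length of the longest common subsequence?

   ''  c  b  b  a  a  a  c  c  b  a
''  0  0  0  0  0  0  0  0  0  0  0
 c  0  1  1  1  1  1  1  1  1  1  1
 c  0  1  1  1  1  1  1  2  2  2  2
 c  0  1  1  1  1  1  1  2  3  3  3
 c  0  1  1  1  1  1  1  2  3  3  3
 c  0  1  1  1  1  1  1  2  3  3  3
 c  0  1  1  1  1  1  1  2  3  3  3

3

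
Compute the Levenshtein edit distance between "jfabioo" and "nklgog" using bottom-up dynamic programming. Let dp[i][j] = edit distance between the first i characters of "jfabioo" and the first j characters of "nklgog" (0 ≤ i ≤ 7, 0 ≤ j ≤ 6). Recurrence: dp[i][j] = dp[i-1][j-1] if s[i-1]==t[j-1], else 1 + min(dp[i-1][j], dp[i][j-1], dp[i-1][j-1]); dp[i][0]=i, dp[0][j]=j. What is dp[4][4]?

   ''  n  k  l  g  o  g
''  0  1  2  3  4  5  6
 j  1  1  2  3  4  5  6
 f  2  2  2  3  4  5  6
 a  3  3  3  3  4  5  6
 b  4  4  4  4  4  5  6
 i  5  5  5  5  5  5  6
 o  6  6  6  6  6  5  6
 o  7  7  7  7  7  6  6

4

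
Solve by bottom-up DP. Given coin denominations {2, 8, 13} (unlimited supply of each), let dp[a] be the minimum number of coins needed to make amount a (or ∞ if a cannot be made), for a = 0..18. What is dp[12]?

 a  0  1  2  3  4  5  6  7  8  9 10 11 12 13 14 15 16 17 18
dp  0  -  1  -  2  -  3  -  1  -  2  -  3  1  4  2  2  3  3
(- denotes ∞ / unreachable)

3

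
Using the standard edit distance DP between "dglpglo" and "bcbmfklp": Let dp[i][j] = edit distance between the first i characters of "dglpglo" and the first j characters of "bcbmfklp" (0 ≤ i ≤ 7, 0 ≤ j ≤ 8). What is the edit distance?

7

   ''  b  c  b  m  f  k  l  p
''  0  1  2  3  4  5  6  7  8
 d  1  1  2  3  4  5  6  7  8
 g  2  2  2  3  4  5  6  7  8
 l  3  3  3  3  4  5  6  6  7
 p  4  4  4  4  4  5  6  7  6
 g  5  5  5  5  5  5  6  7  7
 l  6  6  6  6  6  6  6  6  7
 o  7  7  7  7  7  7  7  7  7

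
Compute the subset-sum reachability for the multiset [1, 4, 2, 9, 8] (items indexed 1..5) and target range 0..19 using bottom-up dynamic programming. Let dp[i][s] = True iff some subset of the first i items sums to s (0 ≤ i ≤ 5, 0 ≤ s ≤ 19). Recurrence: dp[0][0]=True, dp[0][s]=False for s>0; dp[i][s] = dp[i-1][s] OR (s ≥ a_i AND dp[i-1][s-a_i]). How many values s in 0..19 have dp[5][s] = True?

i\s   0   1   2   3   4   5   6   7   8   9  10  11  12  13  14  15  16  17  18  19
  0   T   F   F   F   F   F   F   F   F   F   F   F   F   F   F   F   F   F   F   F
  1   T   T   F   F   F   F   F   F   F   F   F   F   F   F   F   F   F   F   F   F
  2   T   T   F   F   T   T   F   F   F   F   F   F   F   F   F   F   F   F   F   F
  3   T   T   T   T   T   T   T   T   F   F   F   F   F   F   F   F   F   F   F   F
  4   T   T   T   T   T   T   T   T   F   T   T   T   T   T   T   T   T   F   F   F
  5   T   T   T   T   T   T   T   T   T   T   T   T   T   T   T   T   T   T   T   T

20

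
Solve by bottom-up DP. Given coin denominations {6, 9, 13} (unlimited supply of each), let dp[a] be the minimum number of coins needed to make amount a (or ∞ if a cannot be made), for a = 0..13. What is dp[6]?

 a  0  1  2  3  4  5  6  7  8  9 10 11 12 13
dp  0  -  -  -  -  -  1  -  -  1  -  -  2  1
(- denotes ∞ / unreachable)

1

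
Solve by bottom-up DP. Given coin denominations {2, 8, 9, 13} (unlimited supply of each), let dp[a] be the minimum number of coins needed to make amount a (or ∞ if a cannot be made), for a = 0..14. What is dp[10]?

2

 a  0  1  2  3  4  5  6  7  8  9 10 11 12 13 14
dp  0  -  1  -  2  -  3  -  1  1  2  2  3  1  4
(- denotes ∞ / unreachable)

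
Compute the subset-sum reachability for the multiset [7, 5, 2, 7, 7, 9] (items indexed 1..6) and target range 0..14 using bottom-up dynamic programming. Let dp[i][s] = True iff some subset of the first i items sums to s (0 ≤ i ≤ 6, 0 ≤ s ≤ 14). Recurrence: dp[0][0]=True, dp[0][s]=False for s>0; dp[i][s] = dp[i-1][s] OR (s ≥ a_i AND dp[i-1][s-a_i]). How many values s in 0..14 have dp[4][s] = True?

i\s   0   1   2   3   4   5   6   7   8   9  10  11  12  13  14
  0   T   F   F   F   F   F   F   F   F   F   F   F   F   F   F
  1   T   F   F   F   F   F   F   T   F   F   F   F   F   F   F
  2   T   F   F   F   F   T   F   T   F   F   F   F   T   F   F
  3   T   F   T   F   F   T   F   T   F   T   F   F   T   F   T
  4   T   F   T   F   F   T   F   T   F   T   F   F   T   F   T
  5   T   F   T   F   F   T   F   T   F   T   F   F   T   F   T
  6   T   F   T   F   F   T   F   T   F   T   F   T   T   F   T

7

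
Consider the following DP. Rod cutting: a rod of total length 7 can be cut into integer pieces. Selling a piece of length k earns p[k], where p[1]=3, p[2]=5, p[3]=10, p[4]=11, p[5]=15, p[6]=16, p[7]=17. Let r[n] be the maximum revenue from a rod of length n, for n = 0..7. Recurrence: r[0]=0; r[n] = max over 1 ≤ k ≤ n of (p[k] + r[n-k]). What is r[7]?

   n    0    1    2    3    4    5    6    7
r[n]    0    3    6   10   13   16   20   23

23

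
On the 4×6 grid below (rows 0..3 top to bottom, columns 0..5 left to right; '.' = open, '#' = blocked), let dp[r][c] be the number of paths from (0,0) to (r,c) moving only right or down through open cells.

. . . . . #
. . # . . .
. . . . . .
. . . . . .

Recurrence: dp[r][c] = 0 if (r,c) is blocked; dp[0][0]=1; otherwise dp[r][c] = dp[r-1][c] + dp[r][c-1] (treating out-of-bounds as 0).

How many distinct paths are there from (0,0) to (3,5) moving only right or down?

25

r\c   0   1   2   3   4   5
  0   1   1   1   1   1   0
  1   1   2   0   1   2   2
  2   1   3   3   4   6   8
  3   1   4   7  11  17  25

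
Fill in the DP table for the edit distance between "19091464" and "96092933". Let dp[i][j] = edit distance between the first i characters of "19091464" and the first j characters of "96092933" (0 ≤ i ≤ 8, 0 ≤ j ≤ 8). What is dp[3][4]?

   ''  9  6  0  9  2  9  3  3
''  0  1  2  3  4  5  6  7  8
 1  1  1  2  3  4  5  6  7  8
 9  2  1  2  3  3  4  5  6  7
 0  3  2  2  2  3  4  5  6  7
 9  4  3  3  3  2  3  4  5  6
 1  5  4  4  4  3  3  4  5  6
 4  6  5  5  5  4  4  4  5  6
 6  7  6  5  6  5  5  5  5  6
 4  8  7  6  6  6  6  6  6  6

3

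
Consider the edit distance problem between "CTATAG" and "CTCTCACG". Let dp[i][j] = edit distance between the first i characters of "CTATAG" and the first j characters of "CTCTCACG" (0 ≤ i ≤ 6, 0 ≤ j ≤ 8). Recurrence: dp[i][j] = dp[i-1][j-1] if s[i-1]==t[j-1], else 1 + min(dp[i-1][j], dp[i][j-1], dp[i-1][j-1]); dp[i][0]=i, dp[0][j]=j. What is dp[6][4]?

3

   ''  C  T  C  T  C  A  C  G
''  0  1  2  3  4  5  6  7  8
 C  1  0  1  2  3  4  5  6  7
 T  2  1  0  1  2  3  4  5  6
 A  3  2  1  1  2  3  3  4  5
 T  4  3  2  2  1  2  3  4  5
 A  5  4  3  3  2  2  2  3  4
 G  6  5  4  4  3  3  3  3  3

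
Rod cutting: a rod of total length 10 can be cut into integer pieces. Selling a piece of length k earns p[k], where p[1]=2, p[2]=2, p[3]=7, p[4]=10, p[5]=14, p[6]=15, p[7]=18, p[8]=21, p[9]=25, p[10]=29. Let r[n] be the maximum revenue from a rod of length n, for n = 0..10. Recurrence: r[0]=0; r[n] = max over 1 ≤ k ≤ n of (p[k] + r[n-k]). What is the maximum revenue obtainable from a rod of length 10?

29

   n    0    1    2    3    4    5    6    7    8    9   10
r[n]    0    2    4    7   10   14   16   18   21   25   29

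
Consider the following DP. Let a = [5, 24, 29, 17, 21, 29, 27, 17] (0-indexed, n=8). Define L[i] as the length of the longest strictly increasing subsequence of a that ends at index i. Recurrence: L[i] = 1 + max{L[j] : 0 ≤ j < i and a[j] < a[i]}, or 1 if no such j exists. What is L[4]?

3

   i    0    1    2    3    4    5    6    7
a[i]    5   24   29   17   21   29   27   17
L[i]    1    2    3    2    3    4    4    2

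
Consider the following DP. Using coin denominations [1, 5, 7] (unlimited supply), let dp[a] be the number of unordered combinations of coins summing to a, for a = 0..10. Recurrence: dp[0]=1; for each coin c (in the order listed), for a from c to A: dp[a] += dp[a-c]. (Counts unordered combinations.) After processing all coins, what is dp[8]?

3

after  coin     0     1     2     3     4     5     6     7     8     9    10
          1     1     1     1     1     1     1     1     1     1     1     1
          5     1     1     1     1     1     2     2     2     2     2     3
          7     1     1     1     1     1     2     2     3     3     3     4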